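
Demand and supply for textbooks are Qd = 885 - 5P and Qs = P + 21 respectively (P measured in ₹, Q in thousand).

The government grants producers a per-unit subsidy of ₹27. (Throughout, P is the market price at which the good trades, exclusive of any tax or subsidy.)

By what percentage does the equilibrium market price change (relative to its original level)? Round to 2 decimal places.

Original equilibrium: 885 - 5P = P + 21 gives 864 = 6P, so P = 144 and Q = 165.
Since sellers receive the price plus the subsidy, the effective supply curve becomes Qs = P + 48.
New equilibrium: 885 - 5P = P + 48 ⇒ 837 = 6P ⇒ P = 139.5, Q = 187.5.
%ΔP = (139.5 − 144) / 144 × 100 = -3.13%.

-3.13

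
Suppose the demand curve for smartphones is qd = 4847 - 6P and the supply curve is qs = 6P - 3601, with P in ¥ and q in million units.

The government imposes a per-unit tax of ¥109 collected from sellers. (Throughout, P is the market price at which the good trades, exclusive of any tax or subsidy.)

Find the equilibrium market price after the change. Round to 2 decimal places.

Original equilibrium: 4847 - 6P = 6P - 3601 gives 8448 = 12P, so P = 704 and q = 623.
Since sellers keep the price net of the tax, the effective supply curve becomes qs = 6P - 4255.
New equilibrium: 4847 - 6P = 6P - 4255 ⇒ 9102 = 12P ⇒ P = 758.5, q = 296.

758.50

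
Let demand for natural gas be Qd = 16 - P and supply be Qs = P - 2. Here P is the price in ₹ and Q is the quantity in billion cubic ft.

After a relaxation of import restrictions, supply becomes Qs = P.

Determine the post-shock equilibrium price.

8

Solve the original market: 16 - P = P - 2, hence P = 9 and Q = 7.
After the shift, demand is Qd = 16 - P and supply is Qs = P.
New equilibrium: 16 - P = P ⇒ 16 = 2P ⇒ P = 8, Q = 8.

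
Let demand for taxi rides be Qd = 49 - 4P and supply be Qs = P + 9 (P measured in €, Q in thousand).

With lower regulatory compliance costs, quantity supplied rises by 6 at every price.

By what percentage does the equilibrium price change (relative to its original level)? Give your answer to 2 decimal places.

Solve the original market: 49 - 4P = P + 9, hence P = 8 and Q = 17.
The shock moves the curves to Qd = 49 - 4P and Qs = P + 15.
New equilibrium: 49 - 4P = P + 15 ⇒ 34 = 5P ⇒ P = 6.8, Q = 21.8.
%ΔP = (6.8 − 8) / 8 × 100 = -15.00%.

-15.00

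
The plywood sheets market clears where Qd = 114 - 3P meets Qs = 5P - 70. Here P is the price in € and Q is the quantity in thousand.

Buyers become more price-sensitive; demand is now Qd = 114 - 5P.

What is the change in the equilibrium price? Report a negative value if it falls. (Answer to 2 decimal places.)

Before the shock: 114 - 3P = 5P - 70 ⇒ 184 = 8P ⇒ P = 23, Q = 45.
The new curves are Qd = 114 - 5P (demand) and Qs = 5P - 70 (supply).
Setting them equal: 114 - 5P = 5P - 70 → 184 = 10P, so P = 18.4 and Q = 22.
ΔP = 18.4 − 23 = -4.60.

-4.60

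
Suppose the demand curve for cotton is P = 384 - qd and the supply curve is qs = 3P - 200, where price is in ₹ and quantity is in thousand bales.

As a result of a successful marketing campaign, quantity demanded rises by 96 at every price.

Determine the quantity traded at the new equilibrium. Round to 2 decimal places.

Solve the original market: 384 - P = 3P - 200, hence P = 146 and q = 238.
After the shift, demand is qd = 480 - P and supply is qs = 3P - 200.
New equilibrium: 480 - P = 3P - 200 ⇒ 680 = 4P ⇒ P = 170, q = 310.

310.00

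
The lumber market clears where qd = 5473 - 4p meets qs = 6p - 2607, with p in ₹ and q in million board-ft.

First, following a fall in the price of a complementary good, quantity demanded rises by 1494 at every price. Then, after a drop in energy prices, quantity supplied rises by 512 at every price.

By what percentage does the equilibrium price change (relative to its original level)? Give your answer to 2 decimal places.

+12.15

Original equilibrium: 5473 - 4p = 6p - 2607 gives 8080 = 10p, so p = 808 and q = 2241.
After the shift, demand is qd = 6967 - 4p and supply is qs = 6p - 2095.
Equate the new curves: 6967 - 4p = 6p - 2095, giving 9062 = 10p, p = 906.2, q = 3342.2.
%Δp = (906.2 − 808) / 808 × 100 = +12.15%.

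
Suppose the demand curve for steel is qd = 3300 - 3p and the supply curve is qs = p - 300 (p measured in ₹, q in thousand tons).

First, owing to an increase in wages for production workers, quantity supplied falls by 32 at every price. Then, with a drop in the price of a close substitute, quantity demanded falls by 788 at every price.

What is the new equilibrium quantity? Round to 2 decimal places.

Initially, 3300 - 3p = p - 300, so 3600 = 4p and p = 900, q = 600.
With the change applied: demand qd = 2512 - 3p, supply qs = p - 332.
Clearing the new market: 2512 - 3p = p - 332, so p = 711 and q = 379.

379.00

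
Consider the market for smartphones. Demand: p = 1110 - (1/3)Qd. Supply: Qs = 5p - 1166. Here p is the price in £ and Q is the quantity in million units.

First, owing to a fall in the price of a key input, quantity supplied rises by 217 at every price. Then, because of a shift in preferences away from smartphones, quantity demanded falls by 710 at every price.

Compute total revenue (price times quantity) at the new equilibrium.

Before the shock: 3330 - 3p = 5p - 1166 ⇒ 4496 = 8p ⇒ p = 562, Q = 1644.
After the shift, demand is Qd = 2620 - 3p and supply is Qs = 5p - 949.
New equilibrium: 2620 - 3p = 5p - 949 ⇒ 3569 = 8p ⇒ p = 446.125, Q = 1281.625.
New expenditure = 446.125 × 1281.625 = 571764.953125.

571764.953125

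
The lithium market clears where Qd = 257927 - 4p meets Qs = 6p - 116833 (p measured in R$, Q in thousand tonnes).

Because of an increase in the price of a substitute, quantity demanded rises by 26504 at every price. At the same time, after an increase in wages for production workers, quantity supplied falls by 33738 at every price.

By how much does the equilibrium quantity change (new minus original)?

Initially, 257927 - 4p = 6p - 116833, so 374760 = 10p and p = 37476, Q = 108023.
The shock moves the curves to Qd = 284431 - 4p and Qs = 6p - 150571.
Clearing the new market: 284431 - 4p = 6p - 150571, so p = 43500.2 and Q = 110430.2.
ΔQ = 110430.2 − 108023 = +2407.2.

+2407.2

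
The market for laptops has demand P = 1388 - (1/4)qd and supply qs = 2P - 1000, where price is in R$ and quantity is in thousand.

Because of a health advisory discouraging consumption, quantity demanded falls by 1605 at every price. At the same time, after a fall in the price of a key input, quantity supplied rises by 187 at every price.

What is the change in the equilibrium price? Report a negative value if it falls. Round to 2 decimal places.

-298.67

Original equilibrium: 5552 - 4P = 2P - 1000 gives 6552 = 6P, so P = 1092 and q = 1184.
With the change applied: demand qd = 3947 - 4P, supply qs = 2P - 813.
Setting them equal: 3947 - 4P = 2P - 813 → 4760 = 6P, so P = 2380/3 ≈ 793.3333 and q = 2321/3 ≈ 773.6667.
ΔP = 793.3333 − 1092 = -298.67.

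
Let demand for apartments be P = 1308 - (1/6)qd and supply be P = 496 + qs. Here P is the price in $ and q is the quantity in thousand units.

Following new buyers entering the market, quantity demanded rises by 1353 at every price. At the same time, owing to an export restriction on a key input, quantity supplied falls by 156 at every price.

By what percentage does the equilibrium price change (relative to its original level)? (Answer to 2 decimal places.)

+18.08

Original equilibrium: 7848 - 6P = P - 496 gives 8344 = 7P, so P = 1192 and q = 696.
With the change applied: demand qd = 9201 - 6P, supply qs = P - 652.
Clearing the new market: 9201 - 6P = P - 652, so P = 9853/7 ≈ 1407.5714 and q = 5289/7 ≈ 755.5714.
%ΔP = (1407.5714 − 1192) / 1192 × 100 = +18.08%.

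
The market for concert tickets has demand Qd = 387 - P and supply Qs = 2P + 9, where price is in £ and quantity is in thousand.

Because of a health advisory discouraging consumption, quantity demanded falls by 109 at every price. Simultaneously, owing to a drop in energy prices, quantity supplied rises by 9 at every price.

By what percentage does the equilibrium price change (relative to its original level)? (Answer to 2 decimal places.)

-31.22

Before the shock: 387 - P = 2P + 9 ⇒ 378 = 3P ⇒ P = 126, Q = 261.
The shock moves the curves to Qd = 278 - P and Qs = 2P + 18.
New equilibrium: 278 - P = 2P + 18 ⇒ 260 = 3P ⇒ P = 260/3 ≈ 86.6667, Q = 574/3 ≈ 191.3333.
%ΔP = (86.6667 − 126) / 126 × 100 = -31.22%.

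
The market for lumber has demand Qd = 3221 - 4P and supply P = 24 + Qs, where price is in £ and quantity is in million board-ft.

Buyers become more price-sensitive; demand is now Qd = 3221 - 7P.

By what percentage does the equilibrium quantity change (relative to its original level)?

Solve the original market: 3221 - 4P = P - 24, hence P = 649 and Q = 625.
With the change applied: demand Qd = 3221 - 7P, supply Qs = P - 24.
Clearing the new market: 3221 - 7P = P - 24, so P = 405.625 and Q = 381.625.
%ΔQ = (381.625 − 625) / 625 × 100 = -38.94%.

-38.94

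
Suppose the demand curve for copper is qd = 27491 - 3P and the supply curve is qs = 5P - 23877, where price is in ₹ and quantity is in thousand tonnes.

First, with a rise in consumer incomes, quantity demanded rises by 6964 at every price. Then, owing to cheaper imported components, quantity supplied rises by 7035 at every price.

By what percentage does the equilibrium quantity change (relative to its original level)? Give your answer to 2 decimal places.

Solve the original market: 27491 - 3P = 5P - 23877, hence P = 6421 and q = 8228.
The new curves are qd = 34455 - 3P (demand) and qs = 5P - 16842 (supply).
Setting them equal: 34455 - 3P = 5P - 16842 → 51297 = 8P, so P = 6412.125 and q = 15218.625.
%Δq = (15218.625 − 8228) / 8228 × 100 = +84.96%.

+84.96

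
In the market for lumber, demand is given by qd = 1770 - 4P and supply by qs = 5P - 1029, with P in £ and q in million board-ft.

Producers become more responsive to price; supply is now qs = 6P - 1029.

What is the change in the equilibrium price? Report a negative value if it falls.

-31.1

Solve the original market: 1770 - 4P = 5P - 1029, hence P = 311 and q = 526.
After the shift, demand is qd = 1770 - 4P and supply is qs = 6P - 1029.
Equate the new curves: 1770 - 4P = 6P - 1029, giving 2799 = 10P, P = 279.9, q = 650.4.
ΔP = 279.9 − 311 = -31.1.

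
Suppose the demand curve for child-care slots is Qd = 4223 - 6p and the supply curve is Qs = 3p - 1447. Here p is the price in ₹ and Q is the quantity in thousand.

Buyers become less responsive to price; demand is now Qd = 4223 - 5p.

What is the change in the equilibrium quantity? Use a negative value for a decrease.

+236.25

Before the shock: 4223 - 6p = 3p - 1447 ⇒ 5670 = 9p ⇒ p = 630, Q = 443.
The new curves are Qd = 4223 - 5p (demand) and Qs = 3p - 1447 (supply).
Equate the new curves: 4223 - 5p = 3p - 1447, giving 5670 = 8p, p = 708.75, Q = 679.25.
ΔQ = 679.25 − 443 = +236.25.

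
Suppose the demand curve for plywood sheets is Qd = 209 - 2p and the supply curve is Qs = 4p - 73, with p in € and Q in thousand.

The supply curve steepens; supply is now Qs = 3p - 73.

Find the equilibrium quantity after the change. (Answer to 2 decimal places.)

Before the shock: 209 - 2p = 4p - 73 ⇒ 282 = 6p ⇒ p = 47, Q = 115.
With the change applied: demand Qd = 209 - 2p, supply Qs = 3p - 73.
New equilibrium: 209 - 2p = 3p - 73 ⇒ 282 = 5p ⇒ p = 56.4, Q = 96.2.

96.20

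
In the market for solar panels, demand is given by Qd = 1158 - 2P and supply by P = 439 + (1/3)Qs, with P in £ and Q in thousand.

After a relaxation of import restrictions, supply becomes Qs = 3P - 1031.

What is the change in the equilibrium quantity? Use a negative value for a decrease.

Before the shock: 1158 - 2P = 3P - 1317 ⇒ 2475 = 5P ⇒ P = 495, Q = 168.
With the change applied: demand Qd = 1158 - 2P, supply Qs = 3P - 1031.
Setting them equal: 1158 - 2P = 3P - 1031 → 2189 = 5P, so P = 437.8 and Q = 282.4.
ΔQ = 282.4 − 168 = +114.4.

+114.4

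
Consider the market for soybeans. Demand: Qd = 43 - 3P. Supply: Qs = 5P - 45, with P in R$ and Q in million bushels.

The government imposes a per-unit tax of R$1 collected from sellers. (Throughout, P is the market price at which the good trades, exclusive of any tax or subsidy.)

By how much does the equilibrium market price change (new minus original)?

Solve the original market: 43 - 3P = 5P - 45, hence P = 11 and Q = 10.
Since sellers keep the price net of the tax, the effective supply curve becomes Qs = 5P - 50.
New equilibrium: 43 - 3P = 5P - 50 ⇒ 93 = 8P ⇒ P = 11.625, Q = 8.125.
ΔP = 11.625 − 11 = +0.625.

+0.625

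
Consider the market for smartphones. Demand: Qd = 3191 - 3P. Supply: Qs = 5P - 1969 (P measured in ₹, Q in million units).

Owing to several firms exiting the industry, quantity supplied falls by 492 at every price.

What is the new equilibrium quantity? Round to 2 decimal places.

1071.50

Before the shock: 3191 - 3P = 5P - 1969 ⇒ 5160 = 8P ⇒ P = 645, Q = 1256.
The shock moves the curves to Qd = 3191 - 3P and Qs = 5P - 2461.
New equilibrium: 3191 - 3P = 5P - 2461 ⇒ 5652 = 8P ⇒ P = 706.5, Q = 1071.5.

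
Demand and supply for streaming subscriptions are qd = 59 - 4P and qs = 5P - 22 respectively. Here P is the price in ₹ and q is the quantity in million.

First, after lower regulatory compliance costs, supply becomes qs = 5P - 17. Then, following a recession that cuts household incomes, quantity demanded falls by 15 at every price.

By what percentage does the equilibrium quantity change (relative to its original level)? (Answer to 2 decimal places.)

Original equilibrium: 59 - 4P = 5P - 22 gives 81 = 9P, so P = 9 and q = 23.
The new curves are qd = 44 - 4P (demand) and qs = 5P - 17 (supply).
Equate the new curves: 44 - 4P = 5P - 17, giving 61 = 9P, P = 61/9 ≈ 6.7778, q = 152/9 ≈ 16.8889.
%Δq = (16.8889 − 23) / 23 × 100 = -26.57%.

-26.57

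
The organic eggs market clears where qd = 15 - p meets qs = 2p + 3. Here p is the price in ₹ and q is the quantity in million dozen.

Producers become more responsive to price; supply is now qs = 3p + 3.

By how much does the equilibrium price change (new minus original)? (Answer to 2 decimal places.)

Original equilibrium: 15 - p = 2p + 3 gives 12 = 3p, so p = 4 and q = 11.
The new curves are qd = 15 - p (demand) and qs = 3p + 3 (supply).
New equilibrium: 15 - p = 3p + 3 ⇒ 12 = 4p ⇒ p = 3, q = 12.
Δp = 3 − 4 = -1.00.

-1.00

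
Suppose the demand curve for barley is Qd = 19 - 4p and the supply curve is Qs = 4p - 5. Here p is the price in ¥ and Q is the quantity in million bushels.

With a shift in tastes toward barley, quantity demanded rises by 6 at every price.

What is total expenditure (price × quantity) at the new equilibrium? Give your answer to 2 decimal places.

Before the shock: 19 - 4p = 4p - 5 ⇒ 24 = 8p ⇒ p = 3, Q = 7.
With the change applied: demand Qd = 25 - 4p, supply Qs = 4p - 5.
Setting them equal: 25 - 4p = 4p - 5 → 30 = 8p, so p = 3.75 and Q = 10.
New expenditure = 3.75 × 10 = 37.50.

37.50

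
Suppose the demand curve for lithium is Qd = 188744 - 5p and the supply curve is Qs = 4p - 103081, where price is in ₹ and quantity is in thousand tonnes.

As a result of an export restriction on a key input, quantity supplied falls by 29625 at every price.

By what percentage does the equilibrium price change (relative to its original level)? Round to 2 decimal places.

Before the shock: 188744 - 5p = 4p - 103081 ⇒ 291825 = 9p ⇒ p = 32425, Q = 26619.
After the shift, demand is Qd = 188744 - 5p and supply is Qs = 4p - 132706.
Clearing the new market: 188744 - 5p = 4p - 132706, so p = 107150/3 ≈ 35716.6667 and Q = 30482/3 ≈ 10160.6667.
%Δp = (35716.6667 − 32425) / 32425 × 100 = +10.15%.

+10.15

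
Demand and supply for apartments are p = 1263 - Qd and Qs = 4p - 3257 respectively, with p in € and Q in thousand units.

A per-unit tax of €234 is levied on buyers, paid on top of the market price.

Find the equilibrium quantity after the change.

171.8

Before the shock: 1263 - p = 4p - 3257 ⇒ 4520 = 5p ⇒ p = 904, Q = 359.
Since buyers pay the price plus the tax, the effective demand curve becomes Qd = 1029 - p.
Setting them equal: 1029 - p = 4p - 3257 → 4286 = 5p, so p = 857.2 and Q = 171.8.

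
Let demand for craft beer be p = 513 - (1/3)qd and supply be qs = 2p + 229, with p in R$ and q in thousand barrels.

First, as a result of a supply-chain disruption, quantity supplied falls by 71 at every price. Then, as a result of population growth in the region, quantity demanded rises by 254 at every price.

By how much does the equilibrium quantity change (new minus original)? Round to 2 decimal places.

+59.00

Original equilibrium: 1539 - 3p = 2p + 229 gives 1310 = 5p, so p = 262 and q = 753.
With the change applied: demand qd = 1793 - 3p, supply qs = 2p + 158.
New equilibrium: 1793 - 3p = 2p + 158 ⇒ 1635 = 5p ⇒ p = 327, q = 812.
Δq = 812 − 753 = +59.00.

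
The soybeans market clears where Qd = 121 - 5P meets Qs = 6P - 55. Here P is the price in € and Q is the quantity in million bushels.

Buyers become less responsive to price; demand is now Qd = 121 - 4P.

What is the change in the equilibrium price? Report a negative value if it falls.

Original equilibrium: 121 - 5P = 6P - 55 gives 176 = 11P, so P = 16 and Q = 41.
The new curves are Qd = 121 - 4P (demand) and Qs = 6P - 55 (supply).
Clearing the new market: 121 - 4P = 6P - 55, so P = 17.6 and Q = 50.6.
ΔP = 17.6 − 16 = +1.6.

+1.6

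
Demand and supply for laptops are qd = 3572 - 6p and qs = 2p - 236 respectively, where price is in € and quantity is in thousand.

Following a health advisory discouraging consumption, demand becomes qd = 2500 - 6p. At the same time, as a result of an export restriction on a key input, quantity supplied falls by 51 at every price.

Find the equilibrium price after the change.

348.375

Solve the original market: 3572 - 6p = 2p - 236, hence p = 476 and q = 716.
After the shift, demand is qd = 2500 - 6p and supply is qs = 2p - 287.
Clearing the new market: 2500 - 6p = 2p - 287, so p = 348.375 and q = 409.75.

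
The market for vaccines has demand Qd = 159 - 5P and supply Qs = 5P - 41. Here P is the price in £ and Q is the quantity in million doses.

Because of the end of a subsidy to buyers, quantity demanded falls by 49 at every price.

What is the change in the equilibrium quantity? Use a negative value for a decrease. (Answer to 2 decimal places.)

-24.50

Before the shock: 159 - 5P = 5P - 41 ⇒ 200 = 10P ⇒ P = 20, Q = 59.
The new curves are Qd = 110 - 5P (demand) and Qs = 5P - 41 (supply).
Clearing the new market: 110 - 5P = 5P - 41, so P = 15.1 and Q = 34.5.
ΔQ = 34.5 − 59 = -24.50.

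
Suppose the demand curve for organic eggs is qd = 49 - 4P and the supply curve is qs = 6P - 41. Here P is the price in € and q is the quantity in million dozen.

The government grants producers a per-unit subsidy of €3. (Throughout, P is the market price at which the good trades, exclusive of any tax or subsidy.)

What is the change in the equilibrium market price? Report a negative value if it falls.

Before the shock: 49 - 4P = 6P - 41 ⇒ 90 = 10P ⇒ P = 9, q = 13.
Since sellers receive the price plus the subsidy, the effective supply curve becomes qs = 6P - 23.
Setting them equal: 49 - 4P = 6P - 23 → 72 = 10P, so P = 7.2 and q = 20.2.
ΔP = 7.2 − 9 = -1.8.

-1.8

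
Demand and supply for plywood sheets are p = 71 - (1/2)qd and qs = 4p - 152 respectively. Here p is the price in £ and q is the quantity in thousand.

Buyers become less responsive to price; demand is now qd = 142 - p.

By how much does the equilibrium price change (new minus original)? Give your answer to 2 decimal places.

Original equilibrium: 142 - 2p = 4p - 152 gives 294 = 6p, so p = 49 and q = 44.
The new curves are qd = 142 - p (demand) and qs = 4p - 152 (supply).
New equilibrium: 142 - p = 4p - 152 ⇒ 294 = 5p ⇒ p = 58.8, q = 83.2.
Δp = 58.8 − 49 = +9.80.

+9.80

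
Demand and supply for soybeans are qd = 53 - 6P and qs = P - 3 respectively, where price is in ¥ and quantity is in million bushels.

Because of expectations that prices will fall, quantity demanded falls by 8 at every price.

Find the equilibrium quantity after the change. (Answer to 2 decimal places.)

3.86

Initially, 53 - 6P = P - 3, so 56 = 7P and P = 8, q = 5.
After the shift, demand is qd = 45 - 6P and supply is qs = P - 3.
Setting them equal: 45 - 6P = P - 3 → 48 = 7P, so P = 48/7 ≈ 6.8571 and q = 27/7 ≈ 3.8571.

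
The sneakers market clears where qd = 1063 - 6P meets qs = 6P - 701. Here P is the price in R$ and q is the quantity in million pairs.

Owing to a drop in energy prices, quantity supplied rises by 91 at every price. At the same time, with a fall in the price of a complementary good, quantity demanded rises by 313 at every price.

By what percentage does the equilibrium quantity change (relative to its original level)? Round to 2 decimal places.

Solve the original market: 1063 - 6P = 6P - 701, hence P = 147 and q = 181.
The shock moves the curves to qd = 1376 - 6P and qs = 6P - 610.
Equate the new curves: 1376 - 6P = 6P - 610, giving 1986 = 12P, P = 165.5, q = 383.
%Δq = (383 − 181) / 181 × 100 = +111.60%.

+111.60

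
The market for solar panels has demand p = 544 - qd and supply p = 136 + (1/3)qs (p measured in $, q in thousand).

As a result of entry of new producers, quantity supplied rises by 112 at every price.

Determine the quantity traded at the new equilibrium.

334

Solve the original market: 544 - p = 3p - 408, hence p = 238 and q = 306.
After the shift, demand is qd = 544 - p and supply is qs = 3p - 296.
Equate the new curves: 544 - p = 3p - 296, giving 840 = 4p, p = 210, q = 334.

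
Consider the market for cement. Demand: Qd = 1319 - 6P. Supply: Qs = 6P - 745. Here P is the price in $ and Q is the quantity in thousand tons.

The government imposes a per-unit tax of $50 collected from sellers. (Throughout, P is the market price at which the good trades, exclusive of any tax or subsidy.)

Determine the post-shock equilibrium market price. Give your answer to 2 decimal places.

197.00

Original equilibrium: 1319 - 6P = 6P - 745 gives 2064 = 12P, so P = 172 and Q = 287.
Since sellers keep the price net of the tax, the effective supply curve becomes Qs = 6P - 1045.
Equate the new curves: 1319 - 6P = 6P - 1045, giving 2364 = 12P, P = 197, Q = 137.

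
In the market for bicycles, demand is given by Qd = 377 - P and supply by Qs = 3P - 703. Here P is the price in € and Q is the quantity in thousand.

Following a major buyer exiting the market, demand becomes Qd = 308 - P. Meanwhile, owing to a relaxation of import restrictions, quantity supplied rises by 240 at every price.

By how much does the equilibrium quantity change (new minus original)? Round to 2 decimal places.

Before the shock: 377 - P = 3P - 703 ⇒ 1080 = 4P ⇒ P = 270, Q = 107.
The new curves are Qd = 308 - P (demand) and Qs = 3P - 463 (supply).
New equilibrium: 308 - P = 3P - 463 ⇒ 771 = 4P ⇒ P = 192.75, Q = 115.25.
ΔQ = 115.25 − 107 = +8.25.

+8.25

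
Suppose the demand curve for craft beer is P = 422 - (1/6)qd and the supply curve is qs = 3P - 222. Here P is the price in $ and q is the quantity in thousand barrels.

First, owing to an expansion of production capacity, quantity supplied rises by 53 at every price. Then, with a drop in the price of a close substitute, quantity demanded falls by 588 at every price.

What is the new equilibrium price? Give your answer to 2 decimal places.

Solve the original market: 2532 - 6P = 3P - 222, hence P = 306 and q = 696.
The shock moves the curves to qd = 1944 - 6P and qs = 3P - 169.
Equate the new curves: 1944 - 6P = 3P - 169, giving 2113 = 9P, P = 2113/9 ≈ 234.7778, q = 1606/3 ≈ 535.3333.

234.78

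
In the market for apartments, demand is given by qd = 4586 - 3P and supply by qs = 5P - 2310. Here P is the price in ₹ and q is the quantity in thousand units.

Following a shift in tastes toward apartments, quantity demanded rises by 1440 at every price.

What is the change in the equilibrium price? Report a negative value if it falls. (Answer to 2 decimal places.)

+180.00

Solve the original market: 4586 - 3P = 5P - 2310, hence P = 862 and q = 2000.
The shock moves the curves to qd = 6026 - 3P and qs = 5P - 2310.
Setting them equal: 6026 - 3P = 5P - 2310 → 8336 = 8P, so P = 1042 and q = 2900.
ΔP = 1042 − 862 = +180.00.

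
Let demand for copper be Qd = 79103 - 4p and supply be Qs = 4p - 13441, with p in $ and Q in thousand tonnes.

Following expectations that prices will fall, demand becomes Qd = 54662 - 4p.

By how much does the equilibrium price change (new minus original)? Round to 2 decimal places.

Initially, 79103 - 4p = 4p - 13441, so 92544 = 8p and p = 11568, Q = 32831.
After the shift, demand is Qd = 54662 - 4p and supply is Qs = 4p - 13441.
New equilibrium: 54662 - 4p = 4p - 13441 ⇒ 68103 = 8p ⇒ p = 8512.875, Q = 20610.5.
Δp = 8512.875 − 11568 = -3055.13.

-3055.13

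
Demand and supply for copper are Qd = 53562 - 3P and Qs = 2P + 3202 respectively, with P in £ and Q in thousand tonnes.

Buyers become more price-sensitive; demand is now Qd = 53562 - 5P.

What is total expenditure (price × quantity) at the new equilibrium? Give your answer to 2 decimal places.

126551596.73

Initially, 53562 - 3P = 2P + 3202, so 50360 = 5P and P = 10072, Q = 23346.
The shock moves the curves to Qd = 53562 - 5P and Qs = 2P + 3202.
Equate the new curves: 53562 - 5P = 2P + 3202, giving 50360 = 7P, P = 50360/7 ≈ 7194.2857, Q = 123134/7 ≈ 17590.5714.
New expenditure = 7194.2857 × 17590.5714 = 126551596.73.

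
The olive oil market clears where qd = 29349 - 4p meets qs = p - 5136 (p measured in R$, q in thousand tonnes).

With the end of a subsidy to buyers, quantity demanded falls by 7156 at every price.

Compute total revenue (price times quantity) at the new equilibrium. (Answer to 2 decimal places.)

Original equilibrium: 29349 - 4p = p - 5136 gives 34485 = 5p, so p = 6897 and q = 1761.
After the shift, demand is qd = 22193 - 4p and supply is qs = p - 5136.
Clearing the new market: 22193 - 4p = p - 5136, so p = 5465.8 and q = 329.8.
New expenditure = 5465.8 × 329.8 = 1802620.84.

1802620.84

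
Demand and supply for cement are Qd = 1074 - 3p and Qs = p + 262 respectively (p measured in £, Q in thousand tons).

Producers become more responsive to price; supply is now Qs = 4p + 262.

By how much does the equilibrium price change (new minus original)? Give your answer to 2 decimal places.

-87.00

Solve the original market: 1074 - 3p = p + 262, hence p = 203 and Q = 465.
The new curves are Qd = 1074 - 3p (demand) and Qs = 4p + 262 (supply).
Clearing the new market: 1074 - 3p = 4p + 262, so p = 116 and Q = 726.
Δp = 116 − 203 = -87.00.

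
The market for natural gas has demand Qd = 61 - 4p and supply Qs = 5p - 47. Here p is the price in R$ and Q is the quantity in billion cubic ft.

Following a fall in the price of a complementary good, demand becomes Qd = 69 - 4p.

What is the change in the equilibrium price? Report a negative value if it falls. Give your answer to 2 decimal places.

Before the shock: 61 - 4p = 5p - 47 ⇒ 108 = 9p ⇒ p = 12, Q = 13.
The shock moves the curves to Qd = 69 - 4p and Qs = 5p - 47.
Setting them equal: 69 - 4p = 5p - 47 → 116 = 9p, so p = 116/9 ≈ 12.8889 and Q = 157/9 ≈ 17.4444.
Δp = 12.8889 − 12 = +0.89.

+0.89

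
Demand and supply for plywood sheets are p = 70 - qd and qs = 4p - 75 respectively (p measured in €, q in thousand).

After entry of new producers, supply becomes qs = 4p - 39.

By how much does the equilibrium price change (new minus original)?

Before the shock: 70 - p = 4p - 75 ⇒ 145 = 5p ⇒ p = 29, q = 41.
The shock moves the curves to qd = 70 - p and qs = 4p - 39.
Equate the new curves: 70 - p = 4p - 39, giving 109 = 5p, p = 21.8, q = 48.2.
Δp = 21.8 − 29 = -7.2.

-7.2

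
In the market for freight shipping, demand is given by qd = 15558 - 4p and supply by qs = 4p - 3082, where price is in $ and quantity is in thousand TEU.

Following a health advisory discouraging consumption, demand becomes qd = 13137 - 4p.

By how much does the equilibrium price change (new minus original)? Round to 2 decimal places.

Solve the original market: 15558 - 4p = 4p - 3082, hence p = 2330 and q = 6238.
The new curves are qd = 13137 - 4p (demand) and qs = 4p - 3082 (supply).
New equilibrium: 13137 - 4p = 4p - 3082 ⇒ 16219 = 8p ⇒ p = 2027.375, q = 5027.5.
Δp = 2027.375 − 2330 = -302.63.

-302.63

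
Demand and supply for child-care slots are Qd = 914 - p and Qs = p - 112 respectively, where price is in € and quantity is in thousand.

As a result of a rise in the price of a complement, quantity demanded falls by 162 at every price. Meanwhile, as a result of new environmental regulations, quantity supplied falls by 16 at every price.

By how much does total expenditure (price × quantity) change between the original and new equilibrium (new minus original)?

-68433

Before the shock: 914 - p = p - 112 ⇒ 1026 = 2p ⇒ p = 513, Q = 401.
After the shift, demand is Qd = 752 - p and supply is Qs = p - 128.
Equate the new curves: 752 - p = p - 128, giving 880 = 2p, p = 440, Q = 312.
Expenditure moves from 513×401 = 205713 to 440×312 = 137280; change = -68433.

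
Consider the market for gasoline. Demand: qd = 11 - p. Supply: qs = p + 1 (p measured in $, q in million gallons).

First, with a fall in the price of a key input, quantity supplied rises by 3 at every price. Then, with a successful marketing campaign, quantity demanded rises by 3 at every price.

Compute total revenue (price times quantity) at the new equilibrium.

Solve the original market: 11 - p = p + 1, hence p = 5 and q = 6.
The shock moves the curves to qd = 14 - p and qs = p + 4.
Setting them equal: 14 - p = p + 4 → 10 = 2p, so p = 5 and q = 9.
New expenditure = 5 × 9 = 45.

45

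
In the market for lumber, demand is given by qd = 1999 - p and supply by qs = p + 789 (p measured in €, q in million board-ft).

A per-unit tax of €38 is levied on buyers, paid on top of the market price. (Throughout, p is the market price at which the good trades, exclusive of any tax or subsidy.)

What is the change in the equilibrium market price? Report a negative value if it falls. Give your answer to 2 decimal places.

-19.00

Original equilibrium: 1999 - p = p + 789 gives 1210 = 2p, so p = 605 and q = 1394.
Since buyers pay the price plus the tax, the effective demand curve becomes qd = 1961 - p.
Setting them equal: 1961 - p = p + 789 → 1172 = 2p, so p = 586 and q = 1375.
Δp = 586 − 605 = -19.00.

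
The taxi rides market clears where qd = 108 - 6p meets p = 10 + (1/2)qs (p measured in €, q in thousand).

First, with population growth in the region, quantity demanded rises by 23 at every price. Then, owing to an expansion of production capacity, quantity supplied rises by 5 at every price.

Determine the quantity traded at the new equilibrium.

Before the shock: 108 - 6p = 2p - 20 ⇒ 128 = 8p ⇒ p = 16, q = 12.
The new curves are qd = 131 - 6p (demand) and qs = 2p - 15 (supply).
New equilibrium: 131 - 6p = 2p - 15 ⇒ 146 = 8p ⇒ p = 18.25, q = 21.5.

21.5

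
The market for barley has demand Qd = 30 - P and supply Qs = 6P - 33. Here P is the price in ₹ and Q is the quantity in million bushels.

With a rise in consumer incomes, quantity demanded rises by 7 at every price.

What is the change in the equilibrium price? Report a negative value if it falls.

+1

Solve the original market: 30 - P = 6P - 33, hence P = 9 and Q = 21.
With the change applied: demand Qd = 37 - P, supply Qs = 6P - 33.
Equate the new curves: 37 - P = 6P - 33, giving 70 = 7P, P = 10, Q = 27.
ΔP = 10 − 9 = +1.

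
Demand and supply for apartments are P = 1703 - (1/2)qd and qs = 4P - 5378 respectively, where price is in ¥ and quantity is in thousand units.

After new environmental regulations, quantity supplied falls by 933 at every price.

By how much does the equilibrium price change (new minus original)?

Original equilibrium: 3406 - 2P = 4P - 5378 gives 8784 = 6P, so P = 1464 and q = 478.
After the shift, demand is qd = 3406 - 2P and supply is qs = 4P - 6311.
Clearing the new market: 3406 - 2P = 4P - 6311, so P = 1619.5 and q = 167.
ΔP = 1619.5 − 1464 = +155.5.

+155.5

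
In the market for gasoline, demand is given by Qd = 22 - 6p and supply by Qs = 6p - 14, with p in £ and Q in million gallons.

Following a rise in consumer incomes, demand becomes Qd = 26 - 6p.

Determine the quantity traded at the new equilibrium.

6

Solve the original market: 22 - 6p = 6p - 14, hence p = 3 and Q = 4.
The new curves are Qd = 26 - 6p (demand) and Qs = 6p - 14 (supply).
Clearing the new market: 26 - 6p = 6p - 14, so p = 10/3 ≈ 3.3333 and Q = 6.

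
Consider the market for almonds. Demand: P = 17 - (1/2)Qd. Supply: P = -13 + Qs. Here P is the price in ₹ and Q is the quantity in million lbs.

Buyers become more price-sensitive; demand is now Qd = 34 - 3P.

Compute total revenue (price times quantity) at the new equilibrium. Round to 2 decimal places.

Original equilibrium: 34 - 2P = P + 13 gives 21 = 3P, so P = 7 and Q = 20.
The shock moves the curves to Qd = 34 - 3P and Qs = P + 13.
Setting them equal: 34 - 3P = P + 13 → 21 = 4P, so P = 5.25 and Q = 18.25.
New expenditure = 5.25 × 18.25 = 95.81.

95.81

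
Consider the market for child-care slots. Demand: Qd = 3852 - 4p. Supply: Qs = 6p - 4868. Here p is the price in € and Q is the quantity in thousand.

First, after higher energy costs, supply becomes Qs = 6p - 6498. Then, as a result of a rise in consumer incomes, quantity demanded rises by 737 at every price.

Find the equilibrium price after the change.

Before the shock: 3852 - 4p = 6p - 4868 ⇒ 8720 = 10p ⇒ p = 872, Q = 364.
After the shift, demand is Qd = 4589 - 4p and supply is Qs = 6p - 6498.
New equilibrium: 4589 - 4p = 6p - 6498 ⇒ 11087 = 10p ⇒ p = 1108.7, Q = 154.2.

1108.7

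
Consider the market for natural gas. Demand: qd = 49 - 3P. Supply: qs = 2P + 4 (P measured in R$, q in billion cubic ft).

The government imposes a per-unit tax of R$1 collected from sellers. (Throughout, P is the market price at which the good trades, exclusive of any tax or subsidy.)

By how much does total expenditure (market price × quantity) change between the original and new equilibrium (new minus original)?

Initially, 49 - 3P = 2P + 4, so 45 = 5P and P = 9, q = 22.
Since sellers keep the price net of the tax, the effective supply curve becomes qs = 2P + 2.
New equilibrium: 49 - 3P = 2P + 2 ⇒ 47 = 5P ⇒ P = 9.4, q = 20.8.
Expenditure moves from 9×22 = 198 to 9.4×20.8 = 195.52; change = -2.48.

-2.48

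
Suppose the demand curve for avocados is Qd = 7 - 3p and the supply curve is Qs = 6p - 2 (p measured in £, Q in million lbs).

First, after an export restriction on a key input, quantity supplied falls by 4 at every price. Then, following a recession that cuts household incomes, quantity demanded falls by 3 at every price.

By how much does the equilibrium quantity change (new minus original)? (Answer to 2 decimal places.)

-3.33

Initially, 7 - 3p = 6p - 2, so 9 = 9p and p = 1, Q = 4.
After the shift, demand is Qd = 4 - 3p and supply is Qs = 6p - 6.
New equilibrium: 4 - 3p = 6p - 6 ⇒ 10 = 9p ⇒ p = 10/9 ≈ 1.1111, Q = 2/3 ≈ 0.6667.
ΔQ = 0.6667 − 4 = -3.33.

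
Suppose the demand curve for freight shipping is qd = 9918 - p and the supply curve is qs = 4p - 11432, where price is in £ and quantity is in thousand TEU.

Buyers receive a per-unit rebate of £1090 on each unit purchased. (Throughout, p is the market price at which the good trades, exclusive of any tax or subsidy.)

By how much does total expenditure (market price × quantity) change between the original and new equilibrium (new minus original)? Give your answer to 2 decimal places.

Solve the original market: 9918 - p = 4p - 11432, hence p = 4270 and q = 5648.
Since buyers' out-of-pocket price is the market price minus the rebate, the effective demand curve becomes qd = 11008 - p.
Setting them equal: 11008 - p = 4p - 11432 → 22440 = 5p, so p = 4488 and q = 6520.
Expenditure moves from 4270×5648 = 24116960 to 4488×6520 = 29261760; change = +5144800.00.

+5144800.00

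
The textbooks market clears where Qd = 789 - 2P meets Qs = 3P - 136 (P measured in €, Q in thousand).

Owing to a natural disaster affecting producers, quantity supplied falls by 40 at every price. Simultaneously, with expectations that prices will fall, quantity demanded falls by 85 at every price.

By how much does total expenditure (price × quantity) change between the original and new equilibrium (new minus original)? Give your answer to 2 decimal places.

Before the shock: 789 - 2P = 3P - 136 ⇒ 925 = 5P ⇒ P = 185, Q = 419.
The shock moves the curves to Qd = 704 - 2P and Qs = 3P - 176.
New equilibrium: 704 - 2P = 3P - 176 ⇒ 880 = 5P ⇒ P = 176, Q = 352.
Expenditure moves from 185×419 = 77515 to 176×352 = 61952; change = -15563.00.

-15563.00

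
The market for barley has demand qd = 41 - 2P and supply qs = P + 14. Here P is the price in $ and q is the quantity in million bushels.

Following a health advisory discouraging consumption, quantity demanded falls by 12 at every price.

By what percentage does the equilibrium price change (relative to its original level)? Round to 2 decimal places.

Solve the original market: 41 - 2P = P + 14, hence P = 9 and q = 23.
After the shift, demand is qd = 29 - 2P and supply is qs = P + 14.
Clearing the new market: 29 - 2P = P + 14, so P = 5 and q = 19.
%ΔP = (5 − 9) / 9 × 100 = -44.44%.

-44.44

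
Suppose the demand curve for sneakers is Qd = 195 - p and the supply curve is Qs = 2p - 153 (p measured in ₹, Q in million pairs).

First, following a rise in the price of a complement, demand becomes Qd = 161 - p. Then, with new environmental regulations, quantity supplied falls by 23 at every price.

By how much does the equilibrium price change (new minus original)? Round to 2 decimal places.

Before the shock: 195 - p = 2p - 153 ⇒ 348 = 3p ⇒ p = 116, Q = 79.
After the shift, demand is Qd = 161 - p and supply is Qs = 2p - 176.
Clearing the new market: 161 - p = 2p - 176, so p = 337/3 ≈ 112.3333 and Q = 146/3 ≈ 48.6667.
Δp = 112.3333 − 116 = -3.67.

-3.67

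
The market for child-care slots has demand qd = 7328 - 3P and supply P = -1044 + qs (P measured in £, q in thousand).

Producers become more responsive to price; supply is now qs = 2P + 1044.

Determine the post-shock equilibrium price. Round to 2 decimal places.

Before the shock: 7328 - 3P = P + 1044 ⇒ 6284 = 4P ⇒ P = 1571, q = 2615.
With the change applied: demand qd = 7328 - 3P, supply qs = 2P + 1044.
New equilibrium: 7328 - 3P = 2P + 1044 ⇒ 6284 = 5P ⇒ P = 1256.8, q = 3557.6.

1256.80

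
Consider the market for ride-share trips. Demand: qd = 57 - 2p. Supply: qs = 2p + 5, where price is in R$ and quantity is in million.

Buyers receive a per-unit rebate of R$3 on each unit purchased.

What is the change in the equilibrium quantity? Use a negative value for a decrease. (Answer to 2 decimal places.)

Initially, 57 - 2p = 2p + 5, so 52 = 4p and p = 13, q = 31.
Since buyers' out-of-pocket price is the market price minus the rebate, the effective demand curve becomes qd = 63 - 2p.
New equilibrium: 63 - 2p = 2p + 5 ⇒ 58 = 4p ⇒ p = 14.5, q = 34.
Δq = 34 − 31 = +3.00.

+3.00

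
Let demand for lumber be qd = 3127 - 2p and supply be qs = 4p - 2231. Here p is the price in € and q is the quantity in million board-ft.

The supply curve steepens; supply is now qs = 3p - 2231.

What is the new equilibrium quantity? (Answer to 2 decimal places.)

983.80

Before the shock: 3127 - 2p = 4p - 2231 ⇒ 5358 = 6p ⇒ p = 893, q = 1341.
After the shift, demand is qd = 3127 - 2p and supply is qs = 3p - 2231.
Clearing the new market: 3127 - 2p = 3p - 2231, so p = 1071.6 and q = 983.8.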